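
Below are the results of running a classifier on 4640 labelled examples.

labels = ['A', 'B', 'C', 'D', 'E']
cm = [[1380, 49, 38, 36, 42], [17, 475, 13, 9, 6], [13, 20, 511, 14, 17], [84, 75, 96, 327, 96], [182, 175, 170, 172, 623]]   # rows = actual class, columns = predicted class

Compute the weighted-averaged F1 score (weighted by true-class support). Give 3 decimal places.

0.702

Per-class F1 score (2·TP/(2·TP+FP+FN)):
  A: TP=1380, FP=17+13+84+182=296, FN=49+38+36+42=165 → 2760/3221 = 0.8569
  B: TP=475, FP=49+20+75+175=319, FN=17+13+9+6=45 → 950/1314 = 0.7230
  C: TP=511, FP=38+13+96+170=317, FN=13+20+14+17=64 → 1022/1403 = 0.7284
  D: TP=327, FP=36+9+14+172=231, FN=84+75+96+96=351 → 654/1236 = 0.5291
  E: TP=623, FP=42+6+17+96=161, FN=182+175+170+172=699 → 1246/2106 = 0.5916
Weighted-F1 score = Σ (supportᵢ/N)·F1 scoreᵢ with N=4640: (1545/4640)·0.8569 + (520/4640)·0.7230 + (575/4640)·0.7284 + (678/4640)·0.5291 + (1322/4640)·0.5916 = 0.702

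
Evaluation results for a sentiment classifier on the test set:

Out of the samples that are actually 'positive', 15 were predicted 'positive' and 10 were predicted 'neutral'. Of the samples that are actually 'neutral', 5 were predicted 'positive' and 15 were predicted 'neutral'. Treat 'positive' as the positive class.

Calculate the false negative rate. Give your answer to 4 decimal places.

FNR = FN/(FN+TP) = 10/(10+15) = 0.4000

0.4000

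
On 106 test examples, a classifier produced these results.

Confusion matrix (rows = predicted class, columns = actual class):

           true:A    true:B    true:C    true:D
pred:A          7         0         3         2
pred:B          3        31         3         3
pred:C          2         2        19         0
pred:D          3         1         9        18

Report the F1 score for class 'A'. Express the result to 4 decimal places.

One-vs-rest for 'A': TP = diagonal; FP = other classes predicted 'A'; FN = 'A' predicted as other.
F1 score = 2·TP/(2·TP+FP+FN).
A: TP=7, FP=0+3+2=5, FN=3+2+3=8 → 14/27 = 0.51852

0.5185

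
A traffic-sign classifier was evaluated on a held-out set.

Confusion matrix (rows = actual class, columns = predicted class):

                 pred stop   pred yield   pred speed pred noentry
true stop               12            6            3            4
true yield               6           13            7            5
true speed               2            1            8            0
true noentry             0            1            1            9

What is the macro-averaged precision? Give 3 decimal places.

0.535

Per-class precision (TP/(TP+FP)):
  stop: TP=12, FP=6+2+0=8 → 12/20 = 0.6000
  yield: TP=13, FP=6+1+1=8 → 13/21 = 0.6190
  speed: TP=8, FP=3+7+1=11 → 8/19 = 0.4211
  noentry: TP=9, FP=4+5+0=9 → 9/18 = 0.5000
Macro-precision = mean = (0.6000 + 0.6190 + 0.4211 + 0.5000) / 4 = 0.535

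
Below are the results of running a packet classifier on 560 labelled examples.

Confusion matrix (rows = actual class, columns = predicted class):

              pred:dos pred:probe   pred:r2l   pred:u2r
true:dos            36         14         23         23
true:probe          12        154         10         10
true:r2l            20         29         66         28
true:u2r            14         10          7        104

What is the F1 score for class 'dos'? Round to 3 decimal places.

One-vs-rest for 'dos': TP = diagonal; FP = other classes predicted 'dos'; FN = 'dos' predicted as other.
F1 score = 2·TP/(2·TP+FP+FN).
dos: TP=36, FP=12+20+14=46, FN=14+23+23=60 → 72/178 = 0.4045

0.404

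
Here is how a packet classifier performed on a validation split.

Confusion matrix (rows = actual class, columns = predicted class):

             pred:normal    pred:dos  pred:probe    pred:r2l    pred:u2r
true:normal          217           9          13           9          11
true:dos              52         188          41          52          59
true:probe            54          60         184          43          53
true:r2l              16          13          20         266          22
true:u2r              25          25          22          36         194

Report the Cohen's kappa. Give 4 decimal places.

Observed agreement pₒ = trace/N = 1049/1684 = 0.62292
Expected agreement pₑ = Σ (rowᵢ·colᵢ)/N² = (259·364 + 392·295 + 394·280 + 337·406 + 302·339)/1684² = 0.19727
κ = (pₒ − pₑ)/(1 − pₑ) = (0.62292 − 0.19727)/(1 − 0.19727) = 0.5303

0.5303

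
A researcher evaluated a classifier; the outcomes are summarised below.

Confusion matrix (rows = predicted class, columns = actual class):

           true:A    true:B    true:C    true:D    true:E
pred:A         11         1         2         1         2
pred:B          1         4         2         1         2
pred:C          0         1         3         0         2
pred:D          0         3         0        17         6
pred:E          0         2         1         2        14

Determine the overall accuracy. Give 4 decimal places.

0.6282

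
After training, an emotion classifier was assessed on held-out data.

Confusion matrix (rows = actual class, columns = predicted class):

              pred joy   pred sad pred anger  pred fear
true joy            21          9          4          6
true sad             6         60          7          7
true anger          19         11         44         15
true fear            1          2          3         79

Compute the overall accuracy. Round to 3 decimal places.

0.694

Accuracy = trace / total = (21+60+44+79=204) / 294 = 204/294 = 0.694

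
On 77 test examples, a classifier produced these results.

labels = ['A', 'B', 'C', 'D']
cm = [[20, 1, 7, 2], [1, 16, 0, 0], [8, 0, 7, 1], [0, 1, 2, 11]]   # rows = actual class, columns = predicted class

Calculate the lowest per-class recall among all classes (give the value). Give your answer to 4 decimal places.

0.4375

Per-class recall (TP/(TP+FN)):
  A: TP=20, FN=1+7+2=10 → 20/30 = 0.66667
  B: TP=16, FN=1+0+0=1 → 16/17 = 0.94118
  C: TP=7, FN=8+0+1=9 → 7/16 = 0.43750
  D: TP=11, FN=0+1+2=3 → 11/14 = 0.78571
Lowest is class 'C' with recall = 0.4375.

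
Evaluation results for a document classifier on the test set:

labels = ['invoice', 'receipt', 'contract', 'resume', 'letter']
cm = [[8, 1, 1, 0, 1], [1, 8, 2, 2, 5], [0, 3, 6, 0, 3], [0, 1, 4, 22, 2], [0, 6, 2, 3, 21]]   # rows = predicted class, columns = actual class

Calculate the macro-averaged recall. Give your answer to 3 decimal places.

0.636

Per-class recall (TP/(TP+FN)):
  invoice: TP=8, FN=1+0+0+0=1 → 8/9 = 0.8889
  receipt: TP=8, FN=1+3+1+6=11 → 8/19 = 0.4211
  contract: TP=6, FN=1+2+4+2=9 → 6/15 = 0.4000
  resume: TP=22, FN=0+2+0+3=5 → 22/27 = 0.8148
  letter: TP=21, FN=1+5+3+2=11 → 21/32 = 0.6563
Macro-recall = mean = (0.8889 + 0.4211 + 0.4000 + 0.8148 + 0.6563) / 5 = 0.636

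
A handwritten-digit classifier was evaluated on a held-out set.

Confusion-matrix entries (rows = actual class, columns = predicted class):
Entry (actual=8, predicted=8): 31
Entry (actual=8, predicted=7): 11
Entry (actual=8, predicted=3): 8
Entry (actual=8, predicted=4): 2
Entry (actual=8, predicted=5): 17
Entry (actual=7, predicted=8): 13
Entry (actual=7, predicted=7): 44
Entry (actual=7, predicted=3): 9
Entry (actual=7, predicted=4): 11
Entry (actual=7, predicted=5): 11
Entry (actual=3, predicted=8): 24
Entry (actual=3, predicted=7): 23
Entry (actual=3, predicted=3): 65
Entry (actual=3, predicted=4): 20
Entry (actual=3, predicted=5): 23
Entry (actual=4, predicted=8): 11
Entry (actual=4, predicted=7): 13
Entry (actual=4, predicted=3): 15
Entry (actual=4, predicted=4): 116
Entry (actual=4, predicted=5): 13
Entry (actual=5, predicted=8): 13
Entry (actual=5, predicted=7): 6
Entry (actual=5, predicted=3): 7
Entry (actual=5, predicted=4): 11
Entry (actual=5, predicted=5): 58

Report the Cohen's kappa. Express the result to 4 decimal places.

Observed agreement pₒ = trace/N = 314/575 = 0.54609
Expected agreement pₑ = Σ (rowᵢ·colᵢ)/N² = (69·92 + 88·97 + 155·104 + 168·160 + 95·122)/575² = 0.21013
κ = (pₒ − pₑ)/(1 − pₑ) = (0.54609 − 0.21013)/(1 − 0.21013) = 0.4253

0.4253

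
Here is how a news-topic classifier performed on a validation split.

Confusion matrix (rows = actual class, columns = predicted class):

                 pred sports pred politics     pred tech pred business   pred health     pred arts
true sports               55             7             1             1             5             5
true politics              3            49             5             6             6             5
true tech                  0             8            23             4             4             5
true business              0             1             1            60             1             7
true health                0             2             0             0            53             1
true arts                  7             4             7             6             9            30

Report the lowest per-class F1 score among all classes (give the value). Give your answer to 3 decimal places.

0.517

Per-class F1 score (2·TP/(2·TP+FP+FN)):
  sports: TP=55, FP=3+0+0+0+7=10, FN=7+1+1+5+5=19 → 110/139 = 0.7914
  politics: TP=49, FP=7+8+1+2+4=22, FN=3+5+6+6+5=25 → 98/145 = 0.6759
  tech: TP=23, FP=1+5+1+0+7=14, FN=0+8+4+4+5=21 → 46/81 = 0.5679
  business: TP=60, FP=1+6+4+0+6=17, FN=0+1+1+1+7=10 → 120/147 = 0.8163
  health: TP=53, FP=5+6+4+1+9=25, FN=0+2+0+0+1=3 → 106/134 = 0.7910
  arts: TP=30, FP=5+5+5+7+1=23, FN=7+4+7+6+9=33 → 60/116 = 0.5172
Lowest is class 'arts' with F1 score = 0.517.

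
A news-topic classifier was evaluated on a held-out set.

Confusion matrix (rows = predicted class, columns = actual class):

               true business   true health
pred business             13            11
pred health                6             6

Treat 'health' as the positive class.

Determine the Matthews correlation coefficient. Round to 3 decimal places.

0.039

MCC = (TP·TN − FP·FN) / √((TP+FP)(TP+FN)(TN+FP)(TN+FN))
Numerator = 6·13 − 6·11 = 12
Denominator = √(12·17·19·24) = √93024 = 304.9984
MCC = 12 / 304.9984 = 0.039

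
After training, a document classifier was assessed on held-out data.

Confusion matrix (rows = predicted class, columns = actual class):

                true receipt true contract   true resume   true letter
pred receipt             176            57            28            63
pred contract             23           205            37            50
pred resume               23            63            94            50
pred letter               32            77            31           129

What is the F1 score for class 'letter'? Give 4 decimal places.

0.4599

One-vs-rest for 'letter': TP = diagonal; FP = other classes predicted 'letter'; FN = 'letter' predicted as other.
F1 score = 2·TP/(2·TP+FP+FN).
letter: TP=129, FP=32+77+31=140, FN=63+50+50=163 → 258/561 = 0.45989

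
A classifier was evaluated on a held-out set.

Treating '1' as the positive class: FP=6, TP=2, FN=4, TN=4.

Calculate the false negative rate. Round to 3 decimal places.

0.667

FNR = FN/(FN+TP) = 4/(4+2) = 0.667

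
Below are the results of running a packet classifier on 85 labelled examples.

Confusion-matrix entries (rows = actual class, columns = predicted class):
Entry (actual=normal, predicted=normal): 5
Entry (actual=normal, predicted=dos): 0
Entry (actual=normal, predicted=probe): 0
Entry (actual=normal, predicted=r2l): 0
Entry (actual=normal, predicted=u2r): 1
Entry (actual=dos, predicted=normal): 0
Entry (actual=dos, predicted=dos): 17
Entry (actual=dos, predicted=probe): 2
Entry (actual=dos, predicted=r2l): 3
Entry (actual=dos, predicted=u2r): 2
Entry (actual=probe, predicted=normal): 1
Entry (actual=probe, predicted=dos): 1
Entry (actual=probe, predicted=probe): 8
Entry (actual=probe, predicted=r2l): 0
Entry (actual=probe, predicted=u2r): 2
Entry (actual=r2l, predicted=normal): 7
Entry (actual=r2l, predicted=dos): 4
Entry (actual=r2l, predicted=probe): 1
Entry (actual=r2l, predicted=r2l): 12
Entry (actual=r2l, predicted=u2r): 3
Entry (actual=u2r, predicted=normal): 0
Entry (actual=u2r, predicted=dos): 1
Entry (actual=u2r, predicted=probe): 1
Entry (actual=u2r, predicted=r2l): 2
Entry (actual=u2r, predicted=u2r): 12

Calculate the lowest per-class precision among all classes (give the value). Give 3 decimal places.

0.385

Per-class precision (TP/(TP+FP)):
  normal: TP=5, FP=0+1+7+0=8 → 5/13 = 0.3846
  dos: TP=17, FP=0+1+4+1=6 → 17/23 = 0.7391
  probe: TP=8, FP=0+2+1+1=4 → 8/12 = 0.6667
  r2l: TP=12, FP=0+3+0+2=5 → 12/17 = 0.7059
  u2r: TP=12, FP=1+2+2+3=8 → 12/20 = 0.6000
Lowest is class 'normal' with precision = 0.385.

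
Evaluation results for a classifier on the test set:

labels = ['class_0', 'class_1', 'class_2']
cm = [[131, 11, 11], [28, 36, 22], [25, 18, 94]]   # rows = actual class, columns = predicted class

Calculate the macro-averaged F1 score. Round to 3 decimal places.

0.655

Per-class F1 score (2·TP/(2·TP+FP+FN)):
  class_0: TP=131, FP=28+25=53, FN=11+11=22 → 262/337 = 0.7774
  class_1: TP=36, FP=11+18=29, FN=28+22=50 → 72/151 = 0.4768
  class_2: TP=94, FP=11+22=33, FN=25+18=43 → 188/264 = 0.7121
Macro-F1 score = mean = (0.7774 + 0.4768 + 0.7121) / 3 = 0.655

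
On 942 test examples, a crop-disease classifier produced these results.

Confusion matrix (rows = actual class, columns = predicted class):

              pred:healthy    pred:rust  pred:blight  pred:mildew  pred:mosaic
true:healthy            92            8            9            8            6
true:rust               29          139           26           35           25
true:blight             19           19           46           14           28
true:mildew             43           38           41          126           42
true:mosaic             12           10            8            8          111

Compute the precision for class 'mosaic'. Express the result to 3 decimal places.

Take TP from the diagonal, FP from the rest of the 'mosaic' prediction marginal, FN from the rest of the 'mosaic' actual marginal.
precision = TP/(TP+FP).
mosaic: TP=111, FP=6+25+28+42=101 → 111/212 = 0.5236

0.524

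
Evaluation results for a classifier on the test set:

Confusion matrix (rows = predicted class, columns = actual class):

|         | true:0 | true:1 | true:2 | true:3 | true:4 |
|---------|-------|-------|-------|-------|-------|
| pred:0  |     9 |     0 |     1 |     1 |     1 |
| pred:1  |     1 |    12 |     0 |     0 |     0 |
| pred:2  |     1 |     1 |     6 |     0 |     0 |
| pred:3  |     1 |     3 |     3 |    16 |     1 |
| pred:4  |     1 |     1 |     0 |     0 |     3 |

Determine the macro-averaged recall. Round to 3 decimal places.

0.708

Per-class recall (TP/(TP+FN)):
  0: TP=9, FN=1+1+1+1=4 → 9/13 = 0.6923
  1: TP=12, FN=0+1+3+1=5 → 12/17 = 0.7059
  2: TP=6, FN=1+0+3+0=4 → 6/10 = 0.6000
  3: TP=16, FN=1+0+0+0=1 → 16/17 = 0.9412
  4: TP=3, FN=1+0+0+1=2 → 3/5 = 0.6000
Macro-recall = mean = (0.6923 + 0.7059 + 0.6000 + 0.9412 + 0.6000) / 5 = 0.708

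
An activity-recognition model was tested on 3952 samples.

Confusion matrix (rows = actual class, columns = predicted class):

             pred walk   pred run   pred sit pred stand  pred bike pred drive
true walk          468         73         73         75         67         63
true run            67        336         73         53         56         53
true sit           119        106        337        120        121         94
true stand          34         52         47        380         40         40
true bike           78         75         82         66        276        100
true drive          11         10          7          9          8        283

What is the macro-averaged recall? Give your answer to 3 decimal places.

0.564

Per-class recall (TP/(TP+FN)):
  walk: TP=468, FN=73+73+75+67+63=351 → 468/819 = 0.5714
  run: TP=336, FN=67+73+53+56+53=302 → 336/638 = 0.5266
  sit: TP=337, FN=119+106+120+121+94=560 → 337/897 = 0.3757
  stand: TP=380, FN=34+52+47+40+40=213 → 380/593 = 0.6408
  bike: TP=276, FN=78+75+82+66+100=401 → 276/677 = 0.4077
  drive: TP=283, FN=11+10+7+9+8=45 → 283/328 = 0.8628
Macro-recall = mean = (0.5714 + 0.5266 + 0.3757 + 0.6408 + 0.4077 + 0.8628) / 6 = 0.564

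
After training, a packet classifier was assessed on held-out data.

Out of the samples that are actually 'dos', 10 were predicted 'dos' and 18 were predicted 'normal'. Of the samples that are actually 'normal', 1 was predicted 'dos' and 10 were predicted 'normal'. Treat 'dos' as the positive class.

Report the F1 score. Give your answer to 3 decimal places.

Precision = TP/(TP+FP) = 10/11 = 0.9091
Recall = TP/(TP+FN) = 10/28 = 0.3571
F1 = 2·TP/(2·TP+FP+FN) = 20/39 = 0.513

0.513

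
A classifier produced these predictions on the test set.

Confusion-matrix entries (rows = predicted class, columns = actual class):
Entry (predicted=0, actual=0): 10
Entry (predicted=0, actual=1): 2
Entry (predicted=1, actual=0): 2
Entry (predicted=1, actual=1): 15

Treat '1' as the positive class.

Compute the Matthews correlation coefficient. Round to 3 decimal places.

MCC = (TP·TN − FP·FN) / √((TP+FP)(TP+FN)(TN+FP)(TN+FN))
Numerator = 15·10 − 2·2 = 146
Denominator = √(17·17·12·12) = √41616 = 204.0000
MCC = 146 / 204.0000 = 0.716

0.716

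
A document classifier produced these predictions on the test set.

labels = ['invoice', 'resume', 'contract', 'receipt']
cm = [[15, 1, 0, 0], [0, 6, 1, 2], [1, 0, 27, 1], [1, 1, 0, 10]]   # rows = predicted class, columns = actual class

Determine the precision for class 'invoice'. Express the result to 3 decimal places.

0.938

Take TP from the diagonal, FP from the rest of the 'invoice' prediction marginal, FN from the rest of the 'invoice' actual marginal.
precision = TP/(TP+FP).
invoice: TP=15, FP=1+0+0=1 → 15/16 = 0.9375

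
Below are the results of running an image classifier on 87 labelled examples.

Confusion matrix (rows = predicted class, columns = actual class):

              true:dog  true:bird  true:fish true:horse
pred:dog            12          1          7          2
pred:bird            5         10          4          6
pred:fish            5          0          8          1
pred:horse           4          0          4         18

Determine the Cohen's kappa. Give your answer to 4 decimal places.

0.4045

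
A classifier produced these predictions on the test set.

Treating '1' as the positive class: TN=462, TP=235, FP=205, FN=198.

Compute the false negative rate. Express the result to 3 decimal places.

0.457

FNR = FN/(FN+TP) = 198/(198+235) = 0.457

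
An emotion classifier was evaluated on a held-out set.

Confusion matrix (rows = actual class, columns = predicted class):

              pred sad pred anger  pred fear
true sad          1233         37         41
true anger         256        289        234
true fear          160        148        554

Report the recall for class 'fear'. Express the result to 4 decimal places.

0.6427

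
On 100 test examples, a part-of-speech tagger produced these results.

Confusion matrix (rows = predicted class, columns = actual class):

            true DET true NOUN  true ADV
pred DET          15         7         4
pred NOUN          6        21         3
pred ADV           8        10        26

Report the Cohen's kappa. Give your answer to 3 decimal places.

Observed agreement pₒ = trace/N = 62/100 = 0.6200
Expected agreement pₑ = Σ (rowᵢ·colᵢ)/N² = (29·26 + 38·30 + 33·44)/100² = 0.3346
κ = (pₒ − pₑ)/(1 − pₑ) = (0.6200 − 0.3346)/(1 − 0.3346) = 0.429

0.429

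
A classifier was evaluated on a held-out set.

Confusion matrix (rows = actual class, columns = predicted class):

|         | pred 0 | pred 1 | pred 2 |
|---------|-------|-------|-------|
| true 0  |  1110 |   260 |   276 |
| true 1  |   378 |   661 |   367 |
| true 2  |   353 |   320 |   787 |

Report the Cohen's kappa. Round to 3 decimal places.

0.347

Observed agreement pₒ = trace/N = 2558/4512 = 0.5669
Expected agreement pₑ = Σ (rowᵢ·colᵢ)/N² = (1646·1841 + 1406·1241 + 1460·1430)/4512² = 0.3371
κ = (pₒ − pₑ)/(1 − pₑ) = (0.5669 − 0.3371)/(1 − 0.3371) = 0.347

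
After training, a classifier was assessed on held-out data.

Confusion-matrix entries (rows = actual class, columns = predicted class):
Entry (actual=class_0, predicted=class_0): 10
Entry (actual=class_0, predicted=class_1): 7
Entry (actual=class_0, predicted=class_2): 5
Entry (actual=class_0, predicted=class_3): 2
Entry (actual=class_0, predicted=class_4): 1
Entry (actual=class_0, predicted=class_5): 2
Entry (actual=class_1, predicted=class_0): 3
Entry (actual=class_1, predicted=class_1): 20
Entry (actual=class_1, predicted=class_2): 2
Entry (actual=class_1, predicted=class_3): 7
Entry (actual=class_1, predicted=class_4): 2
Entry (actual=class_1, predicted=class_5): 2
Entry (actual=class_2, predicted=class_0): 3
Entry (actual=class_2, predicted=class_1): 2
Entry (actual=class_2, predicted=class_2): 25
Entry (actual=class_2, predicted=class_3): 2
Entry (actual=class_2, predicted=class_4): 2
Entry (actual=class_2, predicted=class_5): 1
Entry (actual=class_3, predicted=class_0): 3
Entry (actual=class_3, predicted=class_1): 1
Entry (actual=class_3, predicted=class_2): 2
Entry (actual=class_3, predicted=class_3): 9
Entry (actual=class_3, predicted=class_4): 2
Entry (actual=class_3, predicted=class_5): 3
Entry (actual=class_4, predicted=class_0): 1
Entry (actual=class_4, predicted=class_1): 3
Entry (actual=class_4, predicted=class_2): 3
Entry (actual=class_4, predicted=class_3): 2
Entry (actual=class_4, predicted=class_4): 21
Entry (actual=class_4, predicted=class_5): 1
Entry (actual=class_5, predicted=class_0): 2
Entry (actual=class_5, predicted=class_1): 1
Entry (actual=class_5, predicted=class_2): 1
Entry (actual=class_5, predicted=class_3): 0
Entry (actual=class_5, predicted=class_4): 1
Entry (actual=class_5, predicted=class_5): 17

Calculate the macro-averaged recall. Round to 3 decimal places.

0.590

Per-class recall (TP/(TP+FN)):
  class_0: TP=10, FN=7+5+2+1+2=17 → 10/27 = 0.3704
  class_1: TP=20, FN=3+2+7+2+2=16 → 20/36 = 0.5556
  class_2: TP=25, FN=3+2+2+2+1=10 → 25/35 = 0.7143
  class_3: TP=9, FN=3+1+2+2+3=11 → 9/20 = 0.4500
  class_4: TP=21, FN=1+3+3+2+1=10 → 21/31 = 0.6774
  class_5: TP=17, FN=2+1+1+0+1=5 → 17/22 = 0.7727
Macro-recall = mean = (0.3704 + 0.5556 + 0.7143 + 0.4500 + 0.6774 + 0.7727) / 6 = 0.590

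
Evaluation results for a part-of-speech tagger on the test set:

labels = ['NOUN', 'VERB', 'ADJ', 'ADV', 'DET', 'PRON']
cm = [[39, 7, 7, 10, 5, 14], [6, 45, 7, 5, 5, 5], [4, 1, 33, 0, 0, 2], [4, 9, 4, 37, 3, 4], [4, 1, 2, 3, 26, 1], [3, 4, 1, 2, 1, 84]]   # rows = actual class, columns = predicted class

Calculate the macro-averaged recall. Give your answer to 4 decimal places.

0.6851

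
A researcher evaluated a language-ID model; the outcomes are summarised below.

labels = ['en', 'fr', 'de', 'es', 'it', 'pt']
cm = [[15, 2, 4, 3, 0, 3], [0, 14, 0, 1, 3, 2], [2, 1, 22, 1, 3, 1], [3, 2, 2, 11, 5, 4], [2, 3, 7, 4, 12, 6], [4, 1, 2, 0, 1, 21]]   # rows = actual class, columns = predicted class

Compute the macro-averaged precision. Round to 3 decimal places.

Per-class precision (TP/(TP+FP)):
  en: TP=15, FP=0+2+3+2+4=11 → 15/26 = 0.5769
  fr: TP=14, FP=2+1+2+3+1=9 → 14/23 = 0.6087
  de: TP=22, FP=4+0+2+7+2=15 → 22/37 = 0.5946
  es: TP=11, FP=3+1+1+4+0=9 → 11/20 = 0.5500
  it: TP=12, FP=0+3+3+5+1=12 → 12/24 = 0.5000
  pt: TP=21, FP=3+2+1+4+6=16 → 21/37 = 0.5676
Macro-precision = mean = (0.5769 + 0.6087 + 0.5946 + 0.5500 + 0.5000 + 0.5676) / 6 = 0.566

0.566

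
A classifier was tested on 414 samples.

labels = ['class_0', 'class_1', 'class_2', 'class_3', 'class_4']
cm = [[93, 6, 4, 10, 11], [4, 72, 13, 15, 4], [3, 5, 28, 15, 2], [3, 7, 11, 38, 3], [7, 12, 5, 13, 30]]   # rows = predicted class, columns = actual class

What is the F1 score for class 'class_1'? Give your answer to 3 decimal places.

Take TP from the diagonal, FP from the rest of the 'class_1' prediction marginal, FN from the rest of the 'class_1' actual marginal.
F1 score = 2·TP/(2·TP+FP+FN).
class_1: TP=72, FP=4+13+15+4=36, FN=6+5+7+12=30 → 144/210 = 0.6857

0.686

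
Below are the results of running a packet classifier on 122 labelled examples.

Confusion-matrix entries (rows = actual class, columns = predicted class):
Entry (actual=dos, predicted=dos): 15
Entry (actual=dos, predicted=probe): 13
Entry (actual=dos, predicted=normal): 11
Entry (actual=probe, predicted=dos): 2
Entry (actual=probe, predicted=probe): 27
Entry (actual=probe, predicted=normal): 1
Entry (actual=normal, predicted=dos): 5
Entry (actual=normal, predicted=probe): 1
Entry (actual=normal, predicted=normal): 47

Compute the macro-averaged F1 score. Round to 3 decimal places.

0.697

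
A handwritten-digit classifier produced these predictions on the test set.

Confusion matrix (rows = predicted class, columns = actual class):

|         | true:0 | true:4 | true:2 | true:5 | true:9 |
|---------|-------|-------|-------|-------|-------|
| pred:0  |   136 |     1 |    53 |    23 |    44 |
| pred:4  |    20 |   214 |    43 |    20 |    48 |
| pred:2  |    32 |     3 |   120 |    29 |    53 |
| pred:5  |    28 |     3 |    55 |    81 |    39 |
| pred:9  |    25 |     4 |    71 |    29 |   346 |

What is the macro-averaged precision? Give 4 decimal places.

Per-class precision (TP/(TP+FP)):
  0: TP=136, FP=1+53+23+44=121 → 136/257 = 0.52918
  4: TP=214, FP=20+43+20+48=131 → 214/345 = 0.62029
  2: TP=120, FP=32+3+29+53=117 → 120/237 = 0.50633
  5: TP=81, FP=28+3+55+39=125 → 81/206 = 0.39320
  9: TP=346, FP=25+4+71+29=129 → 346/475 = 0.72842
Macro-precision = mean = (0.52918 + 0.62029 + 0.50633 + 0.39320 + 0.72842) / 5 = 0.5555

0.5555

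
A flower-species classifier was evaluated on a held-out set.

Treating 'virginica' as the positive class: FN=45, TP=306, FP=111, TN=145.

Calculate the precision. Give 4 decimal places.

Precision = TP/(TP+FP) = 306/(306+111) = 306/417 = 0.7338

0.7338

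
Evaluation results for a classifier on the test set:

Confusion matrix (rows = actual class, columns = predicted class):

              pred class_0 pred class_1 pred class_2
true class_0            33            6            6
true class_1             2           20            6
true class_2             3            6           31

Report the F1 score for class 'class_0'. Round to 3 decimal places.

Treat 'class_0' as positive and all other classes as negative.
F1 score = 2·TP/(2·TP+FP+FN).
class_0: TP=33, FP=2+3=5, FN=6+6=12 → 66/83 = 0.7952

0.795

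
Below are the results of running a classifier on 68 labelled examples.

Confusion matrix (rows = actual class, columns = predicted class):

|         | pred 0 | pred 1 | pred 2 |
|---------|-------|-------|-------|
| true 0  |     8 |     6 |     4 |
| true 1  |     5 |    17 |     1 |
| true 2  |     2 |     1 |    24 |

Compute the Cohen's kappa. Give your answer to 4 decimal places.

Observed agreement pₒ = trace/N = 49/68 = 0.72059
Expected agreement pₑ = Σ (rowᵢ·colᵢ)/N² = (18·15 + 23·24 + 27·29)/68² = 0.34710
κ = (pₒ − pₑ)/(1 − pₑ) = (0.72059 − 0.34710)/(1 − 0.34710) = 0.5720

0.5720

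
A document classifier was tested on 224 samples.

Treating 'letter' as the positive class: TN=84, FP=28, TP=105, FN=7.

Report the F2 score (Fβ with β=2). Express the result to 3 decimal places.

Fβ = (1+β²)·TP / ((1+β²)·TP + β²·FN + FP), with β²=4
= 5·105 / (5·105 + 4·7 + 28) = 0.904

0.904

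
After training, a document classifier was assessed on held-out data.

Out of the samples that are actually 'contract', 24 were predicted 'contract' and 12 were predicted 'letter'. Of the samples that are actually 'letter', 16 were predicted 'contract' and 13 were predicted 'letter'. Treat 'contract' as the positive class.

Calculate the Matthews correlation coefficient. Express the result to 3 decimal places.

0.117

MCC = (TP·TN − FP·FN) / √((TP+FP)(TP+FN)(TN+FP)(TN+FN))
Numerator = 24·13 − 16·12 = 120
Denominator = √(40·36·29·25) = √1044000 = 1021.7632
MCC = 120 / 1021.7632 = 0.117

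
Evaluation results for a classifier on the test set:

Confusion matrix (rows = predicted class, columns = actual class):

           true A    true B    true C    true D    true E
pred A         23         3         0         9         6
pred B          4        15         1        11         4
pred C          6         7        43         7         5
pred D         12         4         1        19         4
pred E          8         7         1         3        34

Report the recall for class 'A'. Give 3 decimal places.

Treat 'A' as positive and all other classes as negative.
recall = TP/(TP+FN).
A: TP=23, FN=4+6+12+8=30 → 23/53 = 0.4340

0.434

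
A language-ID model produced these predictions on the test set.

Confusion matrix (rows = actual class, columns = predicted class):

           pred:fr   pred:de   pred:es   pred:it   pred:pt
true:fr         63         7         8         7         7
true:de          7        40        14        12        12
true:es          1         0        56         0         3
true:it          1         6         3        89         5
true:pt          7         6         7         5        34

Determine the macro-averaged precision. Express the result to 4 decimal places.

Per-class precision (TP/(TP+FP)):
  fr: TP=63, FP=7+1+1+7=16 → 63/79 = 0.79747
  de: TP=40, FP=7+0+6+6=19 → 40/59 = 0.67797
  es: TP=56, FP=8+14+3+7=32 → 56/88 = 0.63636
  it: TP=89, FP=7+12+0+5=24 → 89/113 = 0.78761
  pt: TP=34, FP=7+12+3+5=27 → 34/61 = 0.55738
Macro-precision = mean = (0.79747 + 0.67797 + 0.63636 + 0.78761 + 0.55738) / 5 = 0.6914

0.6914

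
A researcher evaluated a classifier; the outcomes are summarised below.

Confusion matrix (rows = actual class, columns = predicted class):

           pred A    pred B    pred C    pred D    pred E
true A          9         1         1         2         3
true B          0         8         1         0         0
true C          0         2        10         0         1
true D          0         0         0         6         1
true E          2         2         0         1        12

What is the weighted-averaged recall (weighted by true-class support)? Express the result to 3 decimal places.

Per-class recall (TP/(TP+FN)):
  A: TP=9, FN=1+1+2+3=7 → 9/16 = 0.5625
  B: TP=8, FN=0+1+0+0=1 → 8/9 = 0.8889
  C: TP=10, FN=0+2+0+1=3 → 10/13 = 0.7692
  D: TP=6, FN=0+0+0+1=1 → 6/7 = 0.8571
  E: TP=12, FN=2+2+0+1=5 → 12/17 = 0.7059
Weighted-recall = Σ (supportᵢ/N)·recallᵢ with N=62: (16/62)·0.5625 + (9/62)·0.8889 + (13/62)·0.7692 + (7/62)·0.8571 + (17/62)·0.7059 = 0.726

0.726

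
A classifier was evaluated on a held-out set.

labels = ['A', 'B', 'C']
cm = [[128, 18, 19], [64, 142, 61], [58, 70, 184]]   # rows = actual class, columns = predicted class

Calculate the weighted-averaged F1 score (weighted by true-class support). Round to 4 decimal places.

0.6098

Per-class F1 score (2·TP/(2·TP+FP+FN)):
  A: TP=128, FP=64+58=122, FN=18+19=37 → 256/415 = 0.61687
  B: TP=142, FP=18+70=88, FN=64+61=125 → 284/497 = 0.57143
  C: TP=184, FP=19+61=80, FN=58+70=128 → 368/576 = 0.63889
Weighted-F1 score = Σ (supportᵢ/N)·F1 scoreᵢ with N=744: (165/744)·0.61687 + (267/744)·0.57143 + (312/744)·0.63889 = 0.6098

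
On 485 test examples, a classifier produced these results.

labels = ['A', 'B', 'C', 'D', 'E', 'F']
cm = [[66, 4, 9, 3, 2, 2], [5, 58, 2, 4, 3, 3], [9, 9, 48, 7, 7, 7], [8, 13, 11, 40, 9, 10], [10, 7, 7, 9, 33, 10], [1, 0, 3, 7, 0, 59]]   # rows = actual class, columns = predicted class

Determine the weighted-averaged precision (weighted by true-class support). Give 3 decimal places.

0.621

Per-class precision (TP/(TP+FP)):
  A: TP=66, FP=5+9+8+10+1=33 → 66/99 = 0.6667
  B: TP=58, FP=4+9+13+7+0=33 → 58/91 = 0.6374
  C: TP=48, FP=9+2+11+7+3=32 → 48/80 = 0.6000
  D: TP=40, FP=3+4+7+9+7=30 → 40/70 = 0.5714
  E: TP=33, FP=2+3+7+9+0=21 → 33/54 = 0.6111
  F: TP=59, FP=2+3+7+10+10=32 → 59/91 = 0.6484
Weighted-precision = Σ (supportᵢ/N)·precisionᵢ with N=485: (86/485)·0.6667 + (75/485)·0.6374 + (87/485)·0.6000 + (91/485)·0.5714 + (76/485)·0.6111 + (70/485)·0.6484 = 0.621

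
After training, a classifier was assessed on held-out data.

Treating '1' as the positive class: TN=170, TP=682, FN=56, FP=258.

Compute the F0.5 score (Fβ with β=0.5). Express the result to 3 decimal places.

0.758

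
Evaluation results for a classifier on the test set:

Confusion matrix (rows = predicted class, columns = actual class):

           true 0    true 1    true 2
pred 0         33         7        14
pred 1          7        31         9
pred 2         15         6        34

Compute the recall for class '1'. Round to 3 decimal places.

0.705

Treat '1' as positive and all other classes as negative.
recall = TP/(TP+FN).
1: TP=31, FN=7+6=13 → 31/44 = 0.7045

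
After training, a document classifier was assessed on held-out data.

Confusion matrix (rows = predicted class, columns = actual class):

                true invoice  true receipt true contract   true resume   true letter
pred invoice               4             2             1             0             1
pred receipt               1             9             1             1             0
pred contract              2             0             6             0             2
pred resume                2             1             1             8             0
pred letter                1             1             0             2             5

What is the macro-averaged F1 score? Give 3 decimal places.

0.616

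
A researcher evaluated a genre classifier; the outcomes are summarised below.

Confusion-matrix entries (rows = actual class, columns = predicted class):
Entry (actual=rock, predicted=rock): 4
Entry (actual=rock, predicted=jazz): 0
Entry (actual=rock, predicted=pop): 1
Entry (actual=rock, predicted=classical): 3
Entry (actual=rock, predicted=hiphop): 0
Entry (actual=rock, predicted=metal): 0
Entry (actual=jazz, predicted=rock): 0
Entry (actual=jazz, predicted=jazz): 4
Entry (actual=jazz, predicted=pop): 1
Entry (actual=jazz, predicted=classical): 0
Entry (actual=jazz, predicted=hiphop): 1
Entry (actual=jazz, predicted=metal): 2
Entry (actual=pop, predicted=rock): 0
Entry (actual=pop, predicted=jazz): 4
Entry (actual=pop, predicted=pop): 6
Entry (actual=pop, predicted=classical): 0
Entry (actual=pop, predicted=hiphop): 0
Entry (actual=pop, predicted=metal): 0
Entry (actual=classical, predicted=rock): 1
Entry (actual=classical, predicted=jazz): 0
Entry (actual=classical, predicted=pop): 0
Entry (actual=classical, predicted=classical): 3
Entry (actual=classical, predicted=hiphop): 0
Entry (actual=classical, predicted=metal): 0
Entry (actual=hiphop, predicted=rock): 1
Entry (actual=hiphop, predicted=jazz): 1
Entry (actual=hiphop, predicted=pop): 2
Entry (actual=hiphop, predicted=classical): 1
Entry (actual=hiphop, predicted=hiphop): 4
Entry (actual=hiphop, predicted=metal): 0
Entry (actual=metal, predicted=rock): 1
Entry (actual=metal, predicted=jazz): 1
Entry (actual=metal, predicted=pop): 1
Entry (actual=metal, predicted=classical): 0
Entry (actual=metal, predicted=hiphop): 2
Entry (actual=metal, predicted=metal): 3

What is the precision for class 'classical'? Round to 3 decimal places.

0.429

One-vs-rest for 'classical': TP = diagonal; FP = other classes predicted 'classical'; FN = 'classical' predicted as other.
precision = TP/(TP+FP).
classical: TP=3, FP=3+0+0+1+0=4 → 3/7 = 0.4286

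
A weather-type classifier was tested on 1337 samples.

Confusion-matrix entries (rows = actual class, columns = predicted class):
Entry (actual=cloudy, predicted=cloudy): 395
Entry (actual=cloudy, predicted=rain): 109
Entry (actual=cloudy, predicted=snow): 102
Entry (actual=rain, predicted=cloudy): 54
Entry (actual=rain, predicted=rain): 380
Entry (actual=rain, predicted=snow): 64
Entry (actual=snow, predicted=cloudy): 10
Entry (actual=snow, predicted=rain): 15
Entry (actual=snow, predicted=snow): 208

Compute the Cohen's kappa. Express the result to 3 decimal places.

Observed agreement pₒ = trace/N = 983/1337 = 0.7352
Expected agreement pₑ = Σ (rowᵢ·colᵢ)/N² = (606·459 + 498·504 + 233·374)/1337² = 0.3448
κ = (pₒ − pₑ)/(1 − pₑ) = (0.7352 − 0.3448)/(1 − 0.3448) = 0.596

0.596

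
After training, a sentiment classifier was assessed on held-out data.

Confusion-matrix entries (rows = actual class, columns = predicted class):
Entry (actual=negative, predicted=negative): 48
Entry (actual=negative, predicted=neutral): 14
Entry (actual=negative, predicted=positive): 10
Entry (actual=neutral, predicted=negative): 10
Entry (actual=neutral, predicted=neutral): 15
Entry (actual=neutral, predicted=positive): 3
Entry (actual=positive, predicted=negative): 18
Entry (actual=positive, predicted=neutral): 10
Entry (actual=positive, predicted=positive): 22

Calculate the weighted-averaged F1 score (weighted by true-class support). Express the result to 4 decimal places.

0.5675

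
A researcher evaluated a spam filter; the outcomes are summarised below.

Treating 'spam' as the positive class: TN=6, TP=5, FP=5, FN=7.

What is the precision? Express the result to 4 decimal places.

Precision = TP/(TP+FP) = 5/(5+5) = 5/10 = 0.5000

0.5000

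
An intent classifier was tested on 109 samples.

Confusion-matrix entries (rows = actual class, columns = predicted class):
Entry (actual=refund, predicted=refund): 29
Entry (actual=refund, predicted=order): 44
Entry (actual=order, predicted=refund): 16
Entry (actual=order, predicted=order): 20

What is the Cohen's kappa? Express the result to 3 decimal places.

-0.039

Observed agreement pₒ = trace/N = 49/109 = 0.4495
Expected agreement pₑ = Σ (rowᵢ·colᵢ)/N² = (73·45 + 36·64)/109² = 0.4704
κ = (pₒ − pₑ)/(1 − pₑ) = (0.4495 − 0.4704)/(1 − 0.4704) = -0.039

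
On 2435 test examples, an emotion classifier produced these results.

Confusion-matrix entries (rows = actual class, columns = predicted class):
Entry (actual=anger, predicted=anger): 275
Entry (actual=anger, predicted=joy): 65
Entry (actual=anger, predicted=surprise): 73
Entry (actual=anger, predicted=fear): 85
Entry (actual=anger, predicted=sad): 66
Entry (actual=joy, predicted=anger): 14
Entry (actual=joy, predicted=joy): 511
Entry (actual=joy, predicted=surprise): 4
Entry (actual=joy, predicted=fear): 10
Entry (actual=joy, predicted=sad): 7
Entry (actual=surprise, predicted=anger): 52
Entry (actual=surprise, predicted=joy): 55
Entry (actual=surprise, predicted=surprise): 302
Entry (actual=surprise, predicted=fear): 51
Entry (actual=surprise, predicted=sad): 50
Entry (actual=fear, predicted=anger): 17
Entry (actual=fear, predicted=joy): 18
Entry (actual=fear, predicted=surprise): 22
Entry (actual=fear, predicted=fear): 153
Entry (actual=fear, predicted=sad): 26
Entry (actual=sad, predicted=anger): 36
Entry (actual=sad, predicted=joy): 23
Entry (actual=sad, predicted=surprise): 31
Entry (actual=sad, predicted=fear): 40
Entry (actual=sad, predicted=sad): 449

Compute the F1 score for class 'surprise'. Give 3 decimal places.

0.641

One-vs-rest for 'surprise': TP = diagonal; FP = other classes predicted 'surprise'; FN = 'surprise' predicted as other.
F1 score = 2·TP/(2·TP+FP+FN).
surprise: TP=302, FP=73+4+22+31=130, FN=52+55+51+50=208 → 604/942 = 0.6412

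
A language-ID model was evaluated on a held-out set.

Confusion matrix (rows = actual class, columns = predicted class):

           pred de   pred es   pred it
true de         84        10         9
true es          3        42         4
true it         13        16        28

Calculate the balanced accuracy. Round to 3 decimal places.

Balanced accuracy = mean of per-class recall.
  de: recall = 84/103 = 0.8155
  es: recall = 42/49 = 0.8571
  it: recall = 28/57 = 0.4912
Mean = (0.8155 + 0.8571 + 0.4912) / 3 = 0.721

0.721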